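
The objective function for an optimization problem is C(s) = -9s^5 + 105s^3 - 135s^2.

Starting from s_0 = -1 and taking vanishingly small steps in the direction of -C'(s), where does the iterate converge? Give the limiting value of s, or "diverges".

-3

C'(s) = -45s(s - 2)(s - 1)(s + 3), so C'(-1) = 540.
Gradient descent moves in the -C' direction, i.e. s is decreasing.
The nearest critical point in that direction is s = -3, where C'' = 2700 > 0 (a local minimum). The iterate converges there.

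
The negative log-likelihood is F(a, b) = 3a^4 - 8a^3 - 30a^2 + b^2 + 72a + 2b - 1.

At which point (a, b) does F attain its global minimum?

F(a,b) separates as P(a) + Q(b) − 1, so its minimum is min P + min Q − 1.
P'(a) = 12(a - 3)(a - 1)(a + 2) vanishes at a ∈ {-2, 1, 3}; Q'(b) = 2b + 2 vanishes at b ∈ {-1}.
Local minima of P (where P''>0): P(-2)=-152, P(3)=-27. Local minima of Q: Q(-1)=-1.
So the global minimum of F is P(-2) + Q(-1) − 1 = -152 − 1 − 1 = -154, attained at (-2, -1).

(-2, -1)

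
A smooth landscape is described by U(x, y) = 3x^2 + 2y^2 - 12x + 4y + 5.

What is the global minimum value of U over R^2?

-9

U(x,y) separates as P(x) + Q(y) + 5, so its minimum is min P + min Q + 5.
P'(x) = 6x - 12 vanishes at x ∈ {2}; Q'(y) = 4y + 4 vanishes at y ∈ {-1}.
Local minima of P (where P''>0): P(2)=-12. Local minima of Q: Q(-1)=-2.
So the global minimum of U is P(2) + Q(-1) + 5 = -12 − 2 + 5 = -9, attained at (2, -1).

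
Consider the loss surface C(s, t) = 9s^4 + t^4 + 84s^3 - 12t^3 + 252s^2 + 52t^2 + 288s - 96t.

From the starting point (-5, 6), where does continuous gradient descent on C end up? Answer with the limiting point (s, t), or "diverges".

C is separable, so gradient descent decouples: s follows -∂C/∂s, t follows -∂C/∂t.
∂C/∂s = 36(s + 1)(s + 2)(s + 4); at s=-5 this is -432, so s increases.
∂C/∂t = 4(t - 4)(t - 3)(t - 2); at t=6 this is 96, so t decreases.
s converges to its nearest critical value -4 (a local min of the s-part); t converges to 4. The iterate converges to (-4, 4).

(-4, 4)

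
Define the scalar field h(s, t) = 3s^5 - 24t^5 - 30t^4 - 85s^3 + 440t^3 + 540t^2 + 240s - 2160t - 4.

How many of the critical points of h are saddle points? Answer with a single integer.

h separates as a function of s plus a function of t, so ∇h=0 decouples.
∂h/∂s = 15(s - 4)(s - 1)(s + 1)(s + 4) = 0 at s ∈ {-4, -1, 1, 4}; ∂h/∂t = -120(t - 3)(t - 1)(t + 2)(t + 3) = 0 at t ∈ {-3, -2, 1, 3}.
The Hessian is diagonal: diag(h_ss, h_tt). Second derivatives: h_ss(-4)=-1800, h_ss(-1)=450, h_ss(1)=-450, h_ss(4)=1800; h_tt(-3)=2880, h_tt(-2)=-1800, h_tt(1)=2880, h_tt(3)=-7200.
Saddle points occur where the two diagonal entries have opposite signs: (-4, -3), (-4, 1), (-1, -2), (-1, 3), (1, -3), (1, 1), (4, -2), (4, 3). Count: 8.

8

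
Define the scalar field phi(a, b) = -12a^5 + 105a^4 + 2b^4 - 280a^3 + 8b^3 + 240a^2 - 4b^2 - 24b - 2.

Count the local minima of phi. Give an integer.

4

phi separates as a function of a plus a function of b, so ∇phi=0 decouples.
∂phi/∂a = -60a(a - 4)(a - 2)(a - 1) = 0 at a ∈ {0, 1, 2, 4}; ∂phi/∂b = 8(b - 1)(b + 1)(b + 3) = 0 at b ∈ {-3, -1, 1}.
The Hessian is diagonal: diag(phi_aa, phi_bb). Second derivatives: phi_aa(0)=480, phi_aa(1)=-180, phi_aa(2)=240, phi_aa(4)=-1440; phi_bb(-3)=64, phi_bb(-1)=-32, phi_bb(1)=64.
Local minima occur where both diagonal entries positive: (0, -3), (0, 1), (2, -3), (2, 1). Count: 4.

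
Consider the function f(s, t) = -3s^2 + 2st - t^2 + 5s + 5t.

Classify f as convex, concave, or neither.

concave

f is quadratic, so its Hessian is the constant matrix H = [[-6, 2], [2, -2]].
det(H) = 8, tr(H) = -8.
det(H) > 0 and tr(H) < 0, so H is negative definite everywhere: concave.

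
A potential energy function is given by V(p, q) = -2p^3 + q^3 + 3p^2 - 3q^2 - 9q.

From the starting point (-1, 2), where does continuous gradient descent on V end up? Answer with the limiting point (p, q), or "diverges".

(0, 3)

V is separable, so gradient descent decouples: p follows -∂V/∂p, q follows -∂V/∂q.
∂V/∂p = -6p(p - 1); at p=-1 this is -12, so p increases.
∂V/∂q = 3(q - 3)(q + 1); at q=2 this is -9, so q increases.
p converges to its nearest critical value 0 (a local min of the p-part); q converges to 3. The iterate converges to (0, 3).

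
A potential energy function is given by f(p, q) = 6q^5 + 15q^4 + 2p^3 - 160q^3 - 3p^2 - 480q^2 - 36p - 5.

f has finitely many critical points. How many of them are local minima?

2

f separates as a function of p plus a function of q, so ∇f=0 decouples.
∂f/∂p = 6(p - 3)(p + 2) = 0 at p ∈ {-2, 3}; ∂f/∂q = 30q(q - 4)(q + 2)(q + 4) = 0 at q ∈ {-4, -2, 0, 4}.
The Hessian is diagonal: diag(f_pp, f_qq). Second derivatives: f_pp(-2)=-30, f_pp(3)=30; f_qq(-4)=-1920, f_qq(-2)=720, f_qq(0)=-960, f_qq(4)=5760.
Local minima occur where both diagonal entries positive: (3, -2), (3, 4). Count: 2.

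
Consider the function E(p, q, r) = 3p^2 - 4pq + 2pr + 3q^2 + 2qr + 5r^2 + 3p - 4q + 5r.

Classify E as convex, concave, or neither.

E is quadratic, so its Hessian is the constant matrix H = [[6, -4, 2], [-4, 6, 2], [2, 2, 10]].
Leading principal minors: 6, 20, 120.
All positive ⇒ H ≻ 0 ⇒ convex.

convex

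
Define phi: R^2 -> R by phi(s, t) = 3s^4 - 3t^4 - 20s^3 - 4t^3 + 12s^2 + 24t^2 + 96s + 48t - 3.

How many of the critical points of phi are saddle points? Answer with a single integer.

5

phi separates as a function of s plus a function of t, so ∇phi=0 decouples.
∂phi/∂s = 12(s - 4)(s - 2)(s + 1) = 0 at s ∈ {-1, 2, 4}; ∂phi/∂t = -12(t - 2)(t + 1)(t + 2) = 0 at t ∈ {-2, -1, 2}.
The Hessian is diagonal: diag(phi_ss, phi_tt). Second derivatives: phi_ss(-1)=180, phi_ss(2)=-72, phi_ss(4)=120; phi_tt(-2)=-48, phi_tt(-1)=36, phi_tt(2)=-144.
Saddle points occur where the two diagonal entries have opposite signs: (-1, -2), (-1, 2), (2, -1), (4, -2), (4, 2). Count: 5.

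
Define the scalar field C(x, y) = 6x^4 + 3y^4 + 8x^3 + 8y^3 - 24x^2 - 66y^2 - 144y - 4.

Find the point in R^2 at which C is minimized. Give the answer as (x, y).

C(x,y) separates as P(x) + Q(y) − 4, so its minimum is min P + min Q − 4.
P'(x) = 24x(x - 1)(x + 2) vanishes at x ∈ {-2, 0, 1}; Q'(y) = 12(y - 3)(y + 1)(y + 4) vanishes at y ∈ {-4, -1, 3}.
Local minima of P (where P''>0): P(-2)=-64, P(1)=-10. Local minima of Q: Q(-4)=-224, Q(3)=-567.
So the global minimum of C is P(-2) + Q(3) − 4 = -64 − 567 − 4 = -635, attained at (-2, 3).

(-2, 3)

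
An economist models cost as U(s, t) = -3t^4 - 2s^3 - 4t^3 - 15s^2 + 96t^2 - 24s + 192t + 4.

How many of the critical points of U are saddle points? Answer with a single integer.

3

U separates as a function of s plus a function of t, so ∇U=0 decouples.
∂U/∂s = -6(s + 1)(s + 4) = 0 at s ∈ {-4, -1}; ∂U/∂t = -12(t - 4)(t + 1)(t + 4) = 0 at t ∈ {-4, -1, 4}.
The Hessian is diagonal: diag(U_ss, U_tt). Second derivatives: U_ss(-4)=18, U_ss(-1)=-18; U_tt(-4)=-288, U_tt(-1)=180, U_tt(4)=-480.
Saddle points occur where the two diagonal entries have opposite signs: (-4, -4), (-4, 4), (-1, -1). Count: 3.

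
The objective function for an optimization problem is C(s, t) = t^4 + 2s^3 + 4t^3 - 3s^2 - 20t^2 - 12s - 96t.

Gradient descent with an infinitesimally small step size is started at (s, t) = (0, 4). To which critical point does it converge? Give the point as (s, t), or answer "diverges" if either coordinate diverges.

(2, 3)

C is separable, so gradient descent decouples: s follows -∂C/∂s, t follows -∂C/∂t.
∂C/∂s = 6(s - 2)(s + 1); at s=0 this is -12, so s increases.
∂C/∂t = 4(t - 3)(t + 2)(t + 4); at t=4 this is 192, so t decreases.
s converges to its nearest critical value 2 (a local min of the s-part); t converges to 3. The iterate converges to (2, 3).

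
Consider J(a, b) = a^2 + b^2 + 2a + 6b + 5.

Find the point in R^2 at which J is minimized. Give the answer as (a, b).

J(a,b) separates as P(a) + Q(b) + 5, so its minimum is min P + min Q + 5.
P'(a) = 2a + 2 vanishes at a ∈ {-1}; Q'(b) = 2b + 6 vanishes at b ∈ {-3}.
Local minima of P (where P''>0): P(-1)=-1. Local minima of Q: Q(-3)=-9.
So the global minimum of J is P(-1) + Q(-3) + 5 = -1 − 9 + 5 = -5, attained at (-1, -3).

(-1, -3)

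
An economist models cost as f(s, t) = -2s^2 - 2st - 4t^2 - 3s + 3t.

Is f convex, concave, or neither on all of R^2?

concave

f is quadratic, so its Hessian is the constant matrix H = [[-4, -2], [-2, -8]].
det(H) = 28, tr(H) = -12.
det(H) > 0 and tr(H) < 0, so H is negative definite everywhere: concave.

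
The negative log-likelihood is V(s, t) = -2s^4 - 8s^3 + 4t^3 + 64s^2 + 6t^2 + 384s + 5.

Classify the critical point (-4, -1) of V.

The mixed partial ∂²V/∂s∂t is 0, so the Hessian at any point is diag(V_ss, V_tt) = diag(8(-3s^2 - 6s + 16), 12(2t + 1)).
At (-4, -1): H = diag(-64, -12).
Both eigenvalues are negative, so H is negative definite: a local maximum.

local maximum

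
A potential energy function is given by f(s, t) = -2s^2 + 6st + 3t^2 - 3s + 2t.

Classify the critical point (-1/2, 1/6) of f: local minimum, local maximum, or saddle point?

The Hessian of f is constant: H = [[-4, 6], [6, 6]].
det(H) = (-4)·6 − 6² = -60.
Since det(H) < 0, H is indefinite and the critical point is a saddle point.

saddle point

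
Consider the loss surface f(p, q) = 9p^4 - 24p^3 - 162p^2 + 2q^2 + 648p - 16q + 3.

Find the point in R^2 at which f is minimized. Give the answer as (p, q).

(-3, 4)

f(p,q) separates as A(p) + B(q) + 3, so its minimum is min A + min B + 3.
A'(p) = 36(p - 3)(p - 2)(p + 3) vanishes at p ∈ {-3, 2, 3}; B'(q) = 4q - 16 vanishes at q ∈ {4}.
Local minima of A (where A''>0): A(-3)=-2025, A(3)=567. Local minima of B: B(4)=-32.
So the global minimum of f is A(-3) + B(4) + 3 = -2025 − 32 + 3 = -2054, attained at (-3, 4).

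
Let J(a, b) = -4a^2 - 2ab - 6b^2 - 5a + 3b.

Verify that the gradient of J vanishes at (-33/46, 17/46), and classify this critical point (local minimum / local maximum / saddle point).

∇J = (-8a - 2b - 5, -2a - 12b + 3); substituting (-33/46, 17/46) gives ∇J = (0, 0), so (-33/46, 17/46) is indeed a critical point.
The Hessian of J is constant: H = [[-8, -2], [-2, -12]].
det(H) = (-8)·(-12) − (-2)² = 92.
det(H) > 0 and tr(H) = -20 < 0, so H is negative definite and the point is a local maximum.

local maximum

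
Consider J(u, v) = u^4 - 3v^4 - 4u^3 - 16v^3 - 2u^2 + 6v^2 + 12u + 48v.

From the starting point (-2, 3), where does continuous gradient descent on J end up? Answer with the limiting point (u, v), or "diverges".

diverges

J is separable, so gradient descent decouples: u follows -∂J/∂u, v follows -∂J/∂v.
∂J/∂u = 4(u - 3)(u - 1)(u + 1); at u=-2 this is -60, so u increases.
∂J/∂v = -12(v - 1)(v + 1)(v + 4); at v=3 this is -672, so v increases.
The v-coordinate has no critical point in that direction and runs off to infinity.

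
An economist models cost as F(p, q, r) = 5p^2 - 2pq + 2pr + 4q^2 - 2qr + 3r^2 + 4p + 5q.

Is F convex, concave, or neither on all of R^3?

F is quadratic, so its Hessian is the constant matrix H = [[10, -2, 2], [-2, 8, -2], [2, -2, 6]].
Leading principal minors: 10, 76, 400.
All positive ⇒ H ≻ 0 ⇒ convex.

convex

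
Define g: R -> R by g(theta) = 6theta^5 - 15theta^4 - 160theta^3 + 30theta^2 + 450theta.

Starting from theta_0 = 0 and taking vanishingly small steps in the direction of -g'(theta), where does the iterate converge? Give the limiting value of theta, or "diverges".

-1

g'(theta) = 30(theta - 5)(theta - 1)(theta + 1)(theta + 3), so g'(0) = 450.
Gradient descent moves in the -g' direction, i.e. theta is decreasing.
The nearest critical point in that direction is theta = -1, where g'' = 720 > 0 (a local minimum). The iterate converges there.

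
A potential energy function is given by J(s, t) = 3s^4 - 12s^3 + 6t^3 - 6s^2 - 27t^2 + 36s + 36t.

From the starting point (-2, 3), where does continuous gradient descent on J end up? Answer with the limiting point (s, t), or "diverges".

(-1, 2)

J is separable, so gradient descent decouples: s follows -∂J/∂s, t follows -∂J/∂t.
∂J/∂s = 12(s - 3)(s - 1)(s + 1); at s=-2 this is -180, so s increases.
∂J/∂t = 18(t - 2)(t - 1); at t=3 this is 36, so t decreases.
s converges to its nearest critical value -1 (a local min of the s-part); t converges to 2. The iterate converges to (-1, 2).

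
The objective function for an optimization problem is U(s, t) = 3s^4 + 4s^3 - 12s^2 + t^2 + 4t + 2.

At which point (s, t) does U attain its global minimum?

(-2, -2)

U(s,t) separates as P(s) + Q(t) + 2, so its minimum is min P + min Q + 2.
P'(s) = 12s(s - 1)(s + 2) vanishes at s ∈ {-2, 0, 1}; Q'(t) = 2(t + 2) vanishes at t ∈ {-2}.
Local minima of P (where P''>0): P(-2)=-32, P(1)=-5. Local minima of Q: Q(-2)=-4.
So the global minimum of U is P(-2) + Q(-2) + 2 = -32 − 4 + 2 = -34, attained at (-2, -2).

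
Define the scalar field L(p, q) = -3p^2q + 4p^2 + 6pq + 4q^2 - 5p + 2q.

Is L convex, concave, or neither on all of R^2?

The term -3p^2q is cubic, so the Hessian is not constant.
∂²L/∂p² = -6q + 8, which takes both signs as q varies (negative for sufficiently large q). A diagonal entry of the Hessian changing sign means the Hessian is neither positive- nor negative-semidefinite on all of R^2.

neither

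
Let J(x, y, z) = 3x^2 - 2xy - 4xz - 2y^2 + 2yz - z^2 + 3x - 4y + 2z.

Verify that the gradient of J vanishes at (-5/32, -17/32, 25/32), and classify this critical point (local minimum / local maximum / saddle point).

saddle point

∇J = (6x - 2y - 4z + 3, -2x - 4y + 2z - 4, -4x + 2y - 2z + 2); substituting (-5/32, -17/32, 25/32) gives ∇J = (0, 0, 0), so (-5/32, -17/32, 25/32) is indeed a critical point.
The Hessian is constant: H = [[6, -2, -4], [-2, -4, 2], [-4, 2, -2]].
Leading principal minors: Δ₁ = 6, Δ₂ = -28, Δ₃ = 128.
The minors fit neither the all-positive nor the alternating-sign pattern, so H is indefinite: a saddle point.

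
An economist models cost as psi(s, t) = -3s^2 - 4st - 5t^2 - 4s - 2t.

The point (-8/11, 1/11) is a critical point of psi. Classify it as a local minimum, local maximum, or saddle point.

local maximum

The Hessian of psi is constant: H = [[-6, -4], [-4, -10]].
det(H) = (-6)·(-10) − (-4)² = 44.
det(H) > 0 and tr(H) = -16 < 0, so H is negative definite and the point is a local maximum.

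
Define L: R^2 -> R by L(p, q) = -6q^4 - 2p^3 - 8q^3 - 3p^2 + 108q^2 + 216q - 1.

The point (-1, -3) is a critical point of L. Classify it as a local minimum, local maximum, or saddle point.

The mixed partial ∂²L/∂p∂q is 0, so the Hessian at any point is diag(L_pp, L_qq) = diag(-6(2p + 1), 24(-3q^2 - 2q + 9)).
At (-1, -3): H = diag(6, -288).
The eigenvalues have opposite signs, so H is indefinite: a saddle point.

saddle point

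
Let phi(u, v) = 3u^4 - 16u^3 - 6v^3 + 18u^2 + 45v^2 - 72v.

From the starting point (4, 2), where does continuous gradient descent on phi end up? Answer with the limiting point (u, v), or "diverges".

(3, 1)

phi is separable, so gradient descent decouples: u follows -∂phi/∂u, v follows -∂phi/∂v.
∂phi/∂u = 12u(u - 3)(u - 1); at u=4 this is 144, so u decreases.
∂phi/∂v = -18(v - 4)(v - 1); at v=2 this is 36, so v decreases.
u converges to its nearest critical value 3 (a local min of the u-part); v converges to 1. The iterate converges to (3, 1).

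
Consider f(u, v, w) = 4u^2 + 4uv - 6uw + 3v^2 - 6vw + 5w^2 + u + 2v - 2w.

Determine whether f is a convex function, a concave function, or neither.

convex

f is quadratic, so its Hessian is the constant matrix H = [[8, 4, -6], [4, 6, -6], [-6, -6, 10]].
Leading principal minors: 8, 32, 104.
All positive ⇒ H ≻ 0 ⇒ convex.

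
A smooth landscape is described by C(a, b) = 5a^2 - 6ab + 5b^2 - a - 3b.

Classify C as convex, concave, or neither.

C is quadratic, so its Hessian is the constant matrix H = [[10, -6], [-6, 10]].
det(H) = 64, tr(H) = 20.
det(H) > 0 and tr(H) > 0, so H is positive definite everywhere: convex.

convex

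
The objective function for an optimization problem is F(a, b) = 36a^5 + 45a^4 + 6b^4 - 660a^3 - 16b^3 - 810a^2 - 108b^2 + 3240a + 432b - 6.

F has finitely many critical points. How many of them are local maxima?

2

F separates as a function of a plus a function of b, so ∇F=0 decouples.
∂F/∂a = 180(a - 3)(a - 1)(a + 2)(a + 3) = 0 at a ∈ {-3, -2, 1, 3}; ∂F/∂b = 24(b - 3)(b - 2)(b + 3) = 0 at b ∈ {-3, 2, 3}.
The Hessian is diagonal: diag(F_aa, F_bb). Second derivatives: F_aa(-3)=-4320, F_aa(-2)=2700, F_aa(1)=-4320, F_aa(3)=10800; F_bb(-3)=720, F_bb(2)=-120, F_bb(3)=144.
Local maxima occur where both diagonal entries negative: (-3, 2), (1, 2). Count: 2.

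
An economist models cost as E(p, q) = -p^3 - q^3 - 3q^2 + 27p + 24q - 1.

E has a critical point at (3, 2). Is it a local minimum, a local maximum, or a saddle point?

local maximum

The mixed partial ∂²E/∂p∂q is 0, so the Hessian at any point is diag(E_pp, E_qq) = diag(-6p, -6(q + 1)).
At (3, 2): H = diag(-18, -18).
Both eigenvalues are negative, so H is negative definite: a local maximum.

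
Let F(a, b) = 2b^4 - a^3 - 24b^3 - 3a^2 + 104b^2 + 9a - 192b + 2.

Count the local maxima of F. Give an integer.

1

F separates as a function of a plus a function of b, so ∇F=0 decouples.
∂F/∂a = -3(a - 1)(a + 3) = 0 at a ∈ {-3, 1}; ∂F/∂b = 8(b - 4)(b - 3)(b - 2) = 0 at b ∈ {2, 3, 4}.
The Hessian is diagonal: diag(F_aa, F_bb). Second derivatives: F_aa(-3)=12, F_aa(1)=-12; F_bb(2)=16, F_bb(3)=-8, F_bb(4)=16.
Local maxima occur where both diagonal entries negative: (1, 3). Count: 1.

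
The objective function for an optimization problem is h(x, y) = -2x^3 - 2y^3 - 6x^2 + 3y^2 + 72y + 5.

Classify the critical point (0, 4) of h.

local maximum

The mixed partial ∂²h/∂x∂y is 0, so the Hessian at any point is diag(h_xx, h_yy) = diag(-12(x + 1), 6(-2y + 1)).
At (0, 4): H = diag(-12, -42).
Both eigenvalues are negative, so H is negative definite: a local maximum.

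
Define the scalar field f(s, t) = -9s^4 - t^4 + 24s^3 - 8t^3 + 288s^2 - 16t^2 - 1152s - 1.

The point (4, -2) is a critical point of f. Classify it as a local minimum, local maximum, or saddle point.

The mixed partial ∂²f/∂s∂t is 0, so the Hessian at any point is diag(f_ss, f_tt) = diag(36(-3s^2 + 4s + 16), -4(3t^2 + 12t + 8)).
At (4, -2): H = diag(-576, 16).
The eigenvalues have opposite signs, so H is indefinite: a saddle point.

saddle point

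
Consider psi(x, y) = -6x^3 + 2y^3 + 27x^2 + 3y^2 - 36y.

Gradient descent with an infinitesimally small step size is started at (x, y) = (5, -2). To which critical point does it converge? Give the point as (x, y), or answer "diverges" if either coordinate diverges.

diverges

psi is separable, so gradient descent decouples: x follows -∂psi/∂x, y follows -∂psi/∂y.
∂psi/∂x = -18x(x - 3); at x=5 this is -180, so x increases.
∂psi/∂y = 6(y - 2)(y + 3); at y=-2 this is -24, so y increases.
The x-coordinate has no critical point in that direction and runs off to infinity.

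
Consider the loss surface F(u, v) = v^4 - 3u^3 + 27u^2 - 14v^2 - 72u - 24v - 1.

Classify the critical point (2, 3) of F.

local minimum

The mixed partial ∂²F/∂u∂v is 0, so the Hessian at any point is diag(F_uu, F_vv) = diag(18(-u + 3), 4(3v^2 - 7)).
At (2, 3): H = diag(18, 80).
Both eigenvalues are positive, so H is positive definite: a local minimum.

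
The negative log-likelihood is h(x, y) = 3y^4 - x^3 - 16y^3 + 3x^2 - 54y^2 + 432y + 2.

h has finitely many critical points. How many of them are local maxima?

h separates as a function of x plus a function of y, so ∇h=0 decouples.
∂h/∂x = -3x(x - 2) = 0 at x ∈ {0, 2}; ∂h/∂y = 12(y - 4)(y - 3)(y + 3) = 0 at y ∈ {-3, 3, 4}.
The Hessian is diagonal: diag(h_xx, h_yy). Second derivatives: h_xx(0)=6, h_xx(2)=-6; h_yy(-3)=504, h_yy(3)=-72, h_yy(4)=84.
Local maxima occur where both diagonal entries negative: (2, 3). Count: 1.

1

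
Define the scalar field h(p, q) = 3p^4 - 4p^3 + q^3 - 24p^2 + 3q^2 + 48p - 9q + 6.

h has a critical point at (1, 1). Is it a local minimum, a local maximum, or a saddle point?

The mixed partial ∂²h/∂p∂q is 0, so the Hessian at any point is diag(h_pp, h_qq) = diag(12(3p^2 - 2p - 4), 6(q + 1)).
At (1, 1): H = diag(-36, 12).
The eigenvalues have opposite signs, so H is indefinite: a saddle point.

saddle point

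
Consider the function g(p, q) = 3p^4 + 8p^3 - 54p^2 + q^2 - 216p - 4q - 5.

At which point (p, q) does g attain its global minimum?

g(p,q) separates as A(p) + B(q) − 5, so its minimum is min A + min B − 5.
A'(p) = 12(p - 3)(p + 2)(p + 3) vanishes at p ∈ {-3, -2, 3}; B'(q) = 2q - 4 vanishes at q ∈ {2}.
Local minima of A (where A''>0): A(-3)=189, A(3)=-675. Local minima of B: B(2)=-4.
So the global minimum of g is A(3) + B(2) − 5 = -675 − 4 − 5 = -684, attained at (3, 2).

(3, 2)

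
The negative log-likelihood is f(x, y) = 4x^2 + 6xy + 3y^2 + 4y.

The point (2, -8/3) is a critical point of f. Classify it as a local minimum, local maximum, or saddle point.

The Hessian of f is constant: H = [[8, 6], [6, 6]].
det(H) = 8·6 − 6² = 12.
det(H) > 0 and tr(H) = 14 > 0, so H is positive definite and the point is a local minimum.

local minimum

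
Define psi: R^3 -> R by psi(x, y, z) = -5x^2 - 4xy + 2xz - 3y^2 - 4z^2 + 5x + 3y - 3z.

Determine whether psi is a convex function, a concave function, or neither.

psi is quadratic, so its Hessian is the constant matrix H = [[-10, -4, 2], [-4, -6, 0], [2, 0, -8]].
Leading principal minors: -10, 44, -328.
Signs alternate −, +, − ⇒ H ≺ 0 ⇒ concave.

concave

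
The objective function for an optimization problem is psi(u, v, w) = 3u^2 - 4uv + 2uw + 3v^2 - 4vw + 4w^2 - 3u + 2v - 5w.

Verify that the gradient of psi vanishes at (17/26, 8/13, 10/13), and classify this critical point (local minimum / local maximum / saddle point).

local minimum

∇psi = (6u - 4v + 2w - 3, -4u + 6v - 4w + 2, 2u - 4v + 8w - 5); substituting (17/26, 8/13, 10/13) gives ∇psi = (0, 0, 0), so (17/26, 8/13, 10/13) is indeed a critical point.
The Hessian is constant: H = [[6, -4, 2], [-4, 6, -4], [2, -4, 8]].
Leading principal minors: Δ₁ = 6, Δ₂ = 20, Δ₃ = 104.
All leading minors are positive, so H is positive definite: a local minimum.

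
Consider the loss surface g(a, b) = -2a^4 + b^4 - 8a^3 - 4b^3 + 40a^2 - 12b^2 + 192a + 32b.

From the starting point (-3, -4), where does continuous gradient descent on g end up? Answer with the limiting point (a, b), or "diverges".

(-2, -2)

g is separable, so gradient descent decouples: a follows -∂g/∂a, b follows -∂g/∂b.
∂g/∂a = -8(a - 3)(a + 2)(a + 4); at a=-3 this is -48, so a increases.
∂g/∂b = 4(b - 4)(b - 1)(b + 2); at b=-4 this is -320, so b increases.
a converges to its nearest critical value -2 (a local min of the a-part); b converges to -2. The iterate converges to (-2, -2).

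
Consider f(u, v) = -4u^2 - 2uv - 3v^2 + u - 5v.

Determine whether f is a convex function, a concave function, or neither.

concave

f is quadratic, so its Hessian is the constant matrix H = [[-8, -2], [-2, -6]].
det(H) = 44, tr(H) = -14.
det(H) > 0 and tr(H) < 0, so H is negative definite everywhere: concave.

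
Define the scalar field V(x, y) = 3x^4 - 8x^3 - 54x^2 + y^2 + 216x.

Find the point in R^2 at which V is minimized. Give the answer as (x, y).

V(x,y) separates as P(x) + Q(y), so its minimum is min P + min Q.
P'(x) = 12(x - 3)(x - 2)(x + 3) vanishes at x ∈ {-3, 2, 3}; Q'(y) = 2y vanishes at y ∈ {0}.
Local minima of P (where P''>0): P(-3)=-675, P(3)=189. Local minima of Q: Q(0)=0.
So the global minimum of V is P(-3) + Q(0) = -675 + 0 = -675, attained at (-3, 0).

(-3, 0)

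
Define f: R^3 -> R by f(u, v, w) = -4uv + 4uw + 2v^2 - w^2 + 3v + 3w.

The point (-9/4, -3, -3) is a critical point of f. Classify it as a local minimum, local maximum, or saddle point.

saddle point

The Hessian is constant: H = [[0, -4, 4], [-4, 4, 0], [4, 0, -2]].
Leading principal minors: Δ₁ = 0, Δ₂ = -16, Δ₃ = -32.
The minors fit neither the all-positive nor the alternating-sign pattern, so H is indefinite: a saddle point.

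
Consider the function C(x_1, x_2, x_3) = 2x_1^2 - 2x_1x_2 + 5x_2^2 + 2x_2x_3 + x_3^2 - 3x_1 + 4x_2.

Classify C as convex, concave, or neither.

C is quadratic, so its Hessian is the constant matrix H = [[4, -2, 0], [-2, 10, 2], [0, 2, 2]].
Leading principal minors: 4, 36, 56.
All positive ⇒ H ≻ 0 ⇒ convex.

convex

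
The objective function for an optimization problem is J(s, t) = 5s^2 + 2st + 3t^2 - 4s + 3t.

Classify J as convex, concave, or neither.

convex

J is quadratic, so its Hessian is the constant matrix H = [[10, 2], [2, 6]].
det(H) = 56, tr(H) = 16.
det(H) > 0 and tr(H) > 0, so H is positive definite everywhere: convex.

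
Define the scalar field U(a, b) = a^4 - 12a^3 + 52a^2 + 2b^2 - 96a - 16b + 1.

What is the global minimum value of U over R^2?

-95

U(a,b) separates as P(a) + Q(b) + 1, so its minimum is min P + min Q + 1.
P'(a) = 4(a - 4)(a - 3)(a - 2) vanishes at a ∈ {2, 3, 4}; Q'(b) = 4b - 16 vanishes at b ∈ {4}.
Local minima of P (where P''>0): P(2)=-64, P(4)=-64. Local minima of Q: Q(4)=-32.
So the global minimum of U is P(2) + Q(4) + 1 = -64 − 32 + 1 = -95, attained at (2, 4).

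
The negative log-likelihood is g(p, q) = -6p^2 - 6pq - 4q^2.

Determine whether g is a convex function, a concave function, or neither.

g is quadratic, so its Hessian is the constant matrix H = [[-12, -6], [-6, -8]].
det(H) = 60, tr(H) = -20.
det(H) > 0 and tr(H) < 0, so H is negative definite everywhere: concave.

concave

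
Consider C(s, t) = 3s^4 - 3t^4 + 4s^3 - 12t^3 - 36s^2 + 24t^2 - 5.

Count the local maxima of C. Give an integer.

C separates as a function of s plus a function of t, so ∇C=0 decouples.
∂C/∂s = 12s(s - 2)(s + 3) = 0 at s ∈ {-3, 0, 2}; ∂C/∂t = -12t(t - 1)(t + 4) = 0 at t ∈ {-4, 0, 1}.
The Hessian is diagonal: diag(C_ss, C_tt). Second derivatives: C_ss(-3)=180, C_ss(0)=-72, C_ss(2)=120; C_tt(-4)=-240, C_tt(0)=48, C_tt(1)=-60.
Local maxima occur where both diagonal entries negative: (0, -4), (0, 1). Count: 2.

2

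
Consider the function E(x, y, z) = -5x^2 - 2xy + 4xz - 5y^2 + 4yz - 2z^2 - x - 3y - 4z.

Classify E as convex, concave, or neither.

E is quadratic, so its Hessian is the constant matrix H = [[-10, -2, 4], [-2, -10, 4], [4, 4, -4]].
Leading principal minors: -10, 96, -128.
Signs alternate −, +, − ⇒ H ≺ 0 ⇒ concave.

concave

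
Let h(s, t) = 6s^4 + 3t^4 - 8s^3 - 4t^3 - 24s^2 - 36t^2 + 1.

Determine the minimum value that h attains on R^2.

-252

h(s,t) separates as P(s) + Q(t) + 1, so its minimum is min P + min Q + 1.
P'(s) = 24s(s - 2)(s + 1) vanishes at s ∈ {-1, 0, 2}; Q'(t) = 12t(t - 3)(t + 2) vanishes at t ∈ {-2, 0, 3}.
Local minima of P (where P''>0): P(-1)=-10, P(2)=-64. Local minima of Q: Q(-2)=-64, Q(3)=-189.
So the global minimum of h is P(2) + Q(3) + 1 = -64 − 189 + 1 = -252, attained at (2, 3).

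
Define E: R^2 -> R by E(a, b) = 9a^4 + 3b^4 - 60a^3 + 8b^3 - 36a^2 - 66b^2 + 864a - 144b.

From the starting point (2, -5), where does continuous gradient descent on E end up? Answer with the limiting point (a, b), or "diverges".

E is separable, so gradient descent decouples: a follows -∂E/∂a, b follows -∂E/∂b.
∂E/∂a = 36(a - 4)(a - 3)(a + 2); at a=2 this is 288, so a decreases.
∂E/∂b = 12(b - 3)(b + 1)(b + 4); at b=-5 this is -384, so b increases.
a converges to its nearest critical value -2 (a local min of the a-part); b converges to -4. The iterate converges to (-2, -4).

(-2, -4)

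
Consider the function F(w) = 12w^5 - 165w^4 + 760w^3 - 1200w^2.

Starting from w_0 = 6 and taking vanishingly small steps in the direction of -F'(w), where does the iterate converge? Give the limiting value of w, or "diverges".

5

F'(w) = 60w(w - 5)(w - 4)(w - 2), so F'(6) = 2880.
Gradient descent moves in the -F' direction, i.e. w is decreasing.
The nearest critical point in that direction is w = 5, where F'' = 900 > 0 (a local minimum). The iterate converges there.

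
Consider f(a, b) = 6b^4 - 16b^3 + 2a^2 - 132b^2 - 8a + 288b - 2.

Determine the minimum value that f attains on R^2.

f(a,b) separates as P(a) + Q(b) − 2, so its minimum is min P + min Q − 2.
P'(a) = 4a - 8 vanishes at a ∈ {2}; Q'(b) = 24(b - 4)(b - 1)(b + 3) vanishes at b ∈ {-3, 1, 4}.
Local minima of P (where P''>0): P(2)=-8. Local minima of Q: Q(-3)=-1134, Q(4)=-448.
So the global minimum of f is P(2) + Q(-3) − 2 = -8 − 1134 − 2 = -1144, attained at (2, -3).

-1144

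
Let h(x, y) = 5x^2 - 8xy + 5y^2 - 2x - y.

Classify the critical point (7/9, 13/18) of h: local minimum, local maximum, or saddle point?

local minimum

The Hessian of h is constant: H = [[10, -8], [-8, 10]].
det(H) = 10·10 − (-8)² = 36.
det(H) > 0 and tr(H) = 20 > 0, so H is positive definite and the point is a local minimum.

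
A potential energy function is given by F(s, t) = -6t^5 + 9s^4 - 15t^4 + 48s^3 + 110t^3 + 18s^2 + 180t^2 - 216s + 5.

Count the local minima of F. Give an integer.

4

F separates as a function of s plus a function of t, so ∇F=0 decouples.
∂F/∂s = 36(s - 1)(s + 2)(s + 3) = 0 at s ∈ {-3, -2, 1}; ∂F/∂t = -30t(t - 3)(t + 1)(t + 4) = 0 at t ∈ {-4, -1, 0, 3}.
The Hessian is diagonal: diag(F_ss, F_tt). Second derivatives: F_ss(-3)=144, F_ss(-2)=-108, F_ss(1)=432; F_tt(-4)=2520, F_tt(-1)=-360, F_tt(0)=360, F_tt(3)=-2520.
Local minima occur where both diagonal entries positive: (-3, -4), (-3, 0), (1, -4), (1, 0). Count: 4.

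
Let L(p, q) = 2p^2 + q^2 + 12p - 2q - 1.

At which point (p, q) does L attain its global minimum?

L(p,q) separates as A(p) + B(q) − 1, so its minimum is min A + min B − 1.
A'(p) = 4p + 12 vanishes at p ∈ {-3}; B'(q) = 2q - 2 vanishes at q ∈ {1}.
Local minima of A (where A''>0): A(-3)=-18. Local minima of B: B(1)=-1.
So the global minimum of L is A(-3) + B(1) − 1 = -18 − 1 − 1 = -20, attained at (-3, 1).

(-3, 1)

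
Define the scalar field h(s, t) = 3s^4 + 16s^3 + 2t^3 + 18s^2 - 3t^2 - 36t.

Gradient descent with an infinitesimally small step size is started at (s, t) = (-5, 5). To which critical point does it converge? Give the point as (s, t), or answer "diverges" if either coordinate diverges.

h is separable, so gradient descent decouples: s follows -∂h/∂s, t follows -∂h/∂t.
∂h/∂s = 12s(s + 1)(s + 3); at s=-5 this is -480, so s increases.
∂h/∂t = 6(t - 3)(t + 2); at t=5 this is 84, so t decreases.
s converges to its nearest critical value -3 (a local min of the s-part); t converges to 3. The iterate converges to (-3, 3).

(-3, 3)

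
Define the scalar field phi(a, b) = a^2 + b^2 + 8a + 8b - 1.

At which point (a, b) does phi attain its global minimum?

(-4, -4)

phi(a,b) separates as P(a) + Q(b) − 1, so its minimum is min P + min Q − 1.
P'(a) = 2a + 8 vanishes at a ∈ {-4}; Q'(b) = 2b + 8 vanishes at b ∈ {-4}.
Local minima of P (where P''>0): P(-4)=-16. Local minima of Q: Q(-4)=-16.
So the global minimum of phi is P(-4) + Q(-4) − 1 = -16 − 16 − 1 = -33, attained at (-4, -4).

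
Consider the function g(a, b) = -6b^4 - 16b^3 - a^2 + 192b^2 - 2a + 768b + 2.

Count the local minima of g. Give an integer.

0

g separates as a function of a plus a function of b, so ∇g=0 decouples.
∂g/∂a = -2(a + 1) = 0 at a ∈ {-1}; ∂g/∂b = -24(b - 4)(b + 2)(b + 4) = 0 at b ∈ {-4, -2, 4}.
The Hessian is diagonal: diag(g_aa, g_bb). Second derivatives: g_aa(-1)=-2; g_bb(-4)=-384, g_bb(-2)=288, g_bb(4)=-1152.
Local minima occur where both diagonal entries positive: none. Count: 0.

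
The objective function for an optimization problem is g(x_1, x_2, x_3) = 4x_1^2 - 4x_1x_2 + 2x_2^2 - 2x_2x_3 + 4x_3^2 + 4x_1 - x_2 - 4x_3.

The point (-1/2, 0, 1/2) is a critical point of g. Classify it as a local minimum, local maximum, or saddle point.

local minimum

The Hessian is constant: H = [[8, -4, 0], [-4, 4, -2], [0, -2, 8]].
Leading principal minors: Δ₁ = 8, Δ₂ = 16, Δ₃ = 96.
All leading minors are positive, so H is positive definite: a local minimum.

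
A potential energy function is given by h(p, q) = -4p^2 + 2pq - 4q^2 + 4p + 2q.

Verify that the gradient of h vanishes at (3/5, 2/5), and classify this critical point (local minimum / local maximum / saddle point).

∇h = (-8p + 2q + 4, 2p - 8q + 2); substituting (3/5, 2/5) gives ∇h = (0, 0), so (3/5, 2/5) is indeed a critical point.
The Hessian of h is constant: H = [[-8, 2], [2, -8]].
det(H) = (-8)·(-8) − 2² = 60.
det(H) > 0 and tr(H) = -16 < 0, so H is negative definite and the point is a local maximum.

local maximum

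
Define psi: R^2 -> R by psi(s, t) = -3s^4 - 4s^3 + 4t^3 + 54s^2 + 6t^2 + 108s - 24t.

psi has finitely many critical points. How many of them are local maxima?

2

psi separates as a function of s plus a function of t, so ∇psi=0 decouples.
∂psi/∂s = -12(s - 3)(s + 1)(s + 3) = 0 at s ∈ {-3, -1, 3}; ∂psi/∂t = 12(t - 1)(t + 2) = 0 at t ∈ {-2, 1}.
The Hessian is diagonal: diag(psi_ss, psi_tt). Second derivatives: psi_ss(-3)=-144, psi_ss(-1)=96, psi_ss(3)=-288; psi_tt(-2)=-36, psi_tt(1)=36.
Local maxima occur where both diagonal entries negative: (-3, -2), (3, -2). Count: 2.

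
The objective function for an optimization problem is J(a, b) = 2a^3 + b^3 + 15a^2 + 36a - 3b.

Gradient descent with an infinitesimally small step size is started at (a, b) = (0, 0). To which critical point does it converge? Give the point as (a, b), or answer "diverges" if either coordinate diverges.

J is separable, so gradient descent decouples: a follows -∂J/∂a, b follows -∂J/∂b.
∂J/∂a = 6(a + 2)(a + 3); at a=0 this is 36, so a decreases.
∂J/∂b = 3(b - 1)(b + 1); at b=0 this is -3, so b increases.
a converges to its nearest critical value -2 (a local min of the a-part); b converges to 1. The iterate converges to (-2, 1).

(-2, 1)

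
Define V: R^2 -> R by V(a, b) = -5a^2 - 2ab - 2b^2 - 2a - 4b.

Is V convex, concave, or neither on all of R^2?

V is quadratic, so its Hessian is the constant matrix H = [[-10, -2], [-2, -4]].
det(H) = 36, tr(H) = -14.
det(H) > 0 and tr(H) < 0, so H is negative definite everywhere: concave.

concave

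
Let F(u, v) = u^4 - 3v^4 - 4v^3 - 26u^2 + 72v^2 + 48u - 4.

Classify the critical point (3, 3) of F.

saddle point

The mixed partial ∂²F/∂u∂v is 0, so the Hessian at any point is diag(F_uu, F_vv) = diag(4(3u^2 - 13), 12(-3v^2 - 2v + 12)).
At (3, 3): H = diag(56, -252).
The eigenvalues have opposite signs, so H is indefinite: a saddle point.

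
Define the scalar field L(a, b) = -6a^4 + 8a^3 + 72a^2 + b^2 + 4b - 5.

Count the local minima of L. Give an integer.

L separates as a function of a plus a function of b, so ∇L=0 decouples.
∂L/∂a = -24a(a - 3)(a + 2) = 0 at a ∈ {-2, 0, 3}; ∂L/∂b = 2(b + 2) = 0 at b ∈ {-2}.
The Hessian is diagonal: diag(L_aa, L_bb). Second derivatives: L_aa(-2)=-240, L_aa(0)=144, L_aa(3)=-360; L_bb(-2)=2.
Local minima occur where both diagonal entries positive: (0, -2). Count: 1.

1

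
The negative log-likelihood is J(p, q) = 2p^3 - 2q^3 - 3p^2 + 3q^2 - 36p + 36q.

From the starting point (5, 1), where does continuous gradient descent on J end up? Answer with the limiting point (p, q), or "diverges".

J is separable, so gradient descent decouples: p follows -∂J/∂p, q follows -∂J/∂q.
∂J/∂p = 6(p - 3)(p + 2); at p=5 this is 84, so p decreases.
∂J/∂q = -6(q - 3)(q + 2); at q=1 this is 36, so q decreases.
p converges to its nearest critical value 3 (a local min of the p-part); q converges to -2. The iterate converges to (3, -2).

(3, -2)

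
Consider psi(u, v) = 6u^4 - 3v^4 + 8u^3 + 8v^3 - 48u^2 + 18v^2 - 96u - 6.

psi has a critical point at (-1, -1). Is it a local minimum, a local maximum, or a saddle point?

The mixed partial ∂²psi/∂u∂v is 0, so the Hessian at any point is diag(psi_uu, psi_vv) = diag(24(3u^2 + 2u - 4), 12(-3v^2 + 4v + 3)).
At (-1, -1): H = diag(-72, -48).
Both eigenvalues are negative, so H is negative definite: a local maximum.

local maximum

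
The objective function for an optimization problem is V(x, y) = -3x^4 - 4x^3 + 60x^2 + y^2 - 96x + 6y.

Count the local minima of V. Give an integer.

1

V separates as a function of x plus a function of y, so ∇V=0 decouples.
∂V/∂x = -12(x - 2)(x - 1)(x + 4) = 0 at x ∈ {-4, 1, 2}; ∂V/∂y = 2(y + 3) = 0 at y ∈ {-3}.
The Hessian is diagonal: diag(V_xx, V_yy). Second derivatives: V_xx(-4)=-360, V_xx(1)=60, V_xx(2)=-72; V_yy(-3)=2.
Local minima occur where both diagonal entries positive: (1, -3). Count: 1.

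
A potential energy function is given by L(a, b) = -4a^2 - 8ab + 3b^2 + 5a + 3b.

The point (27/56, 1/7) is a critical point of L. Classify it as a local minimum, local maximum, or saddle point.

saddle point

The Hessian of L is constant: H = [[-8, -8], [-8, 6]].
det(H) = (-8)·6 − (-8)² = -112.
Since det(H) < 0, H is indefinite and the critical point is a saddle point.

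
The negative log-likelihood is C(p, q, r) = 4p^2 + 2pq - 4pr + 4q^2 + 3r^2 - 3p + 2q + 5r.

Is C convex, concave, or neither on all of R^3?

C is quadratic, so its Hessian is the constant matrix H = [[8, 2, -4], [2, 8, 0], [-4, 0, 6]].
Leading principal minors: 8, 60, 232.
All positive ⇒ H ≻ 0 ⇒ convex.

convex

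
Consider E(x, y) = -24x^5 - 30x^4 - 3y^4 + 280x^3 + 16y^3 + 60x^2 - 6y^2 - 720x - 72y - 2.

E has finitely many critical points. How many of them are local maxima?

4

E separates as a function of x plus a function of y, so ∇E=0 decouples.
∂E/∂x = -120(x - 2)(x - 1)(x + 1)(x + 3) = 0 at x ∈ {-3, -1, 1, 2}; ∂E/∂y = -12(y - 3)(y - 2)(y + 1) = 0 at y ∈ {-1, 2, 3}.
The Hessian is diagonal: diag(E_xx, E_yy). Second derivatives: E_xx(-3)=4800, E_xx(-1)=-1440, E_xx(1)=960, E_xx(2)=-1800; E_yy(-1)=-144, E_yy(2)=36, E_yy(3)=-48.
Local maxima occur where both diagonal entries negative: (-1, -1), (-1, 3), (2, -1), (2, 3). Count: 4.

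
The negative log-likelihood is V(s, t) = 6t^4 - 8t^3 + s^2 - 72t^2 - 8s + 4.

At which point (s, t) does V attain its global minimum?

V(s,t) separates as P(s) + Q(t) + 4, so its minimum is min P + min Q + 4.
P'(s) = 2s - 8 vanishes at s ∈ {4}; Q'(t) = 24t(t - 3)(t + 2) vanishes at t ∈ {-2, 0, 3}.
Local minima of P (where P''>0): P(4)=-16. Local minima of Q: Q(-2)=-128, Q(3)=-378.
So the global minimum of V is P(4) + Q(3) + 4 = -16 − 378 + 4 = -390, attained at (4, 3).

(4, 3)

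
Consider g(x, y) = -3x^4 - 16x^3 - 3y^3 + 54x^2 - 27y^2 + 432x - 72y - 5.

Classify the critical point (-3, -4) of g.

The mixed partial ∂²g/∂x∂y is 0, so the Hessian at any point is diag(g_xx, g_yy) = diag(12(-3x^2 - 8x + 9), -18(y + 3)).
At (-3, -4): H = diag(72, 18).
Both eigenvalues are positive, so H is positive definite: a local minimum.

local minimum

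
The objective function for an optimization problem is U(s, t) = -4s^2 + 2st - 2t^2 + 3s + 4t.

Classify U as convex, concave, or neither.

U is quadratic, so its Hessian is the constant matrix H = [[-8, 2], [2, -4]].
det(H) = 28, tr(H) = -12.
det(H) > 0 and tr(H) < 0, so H is negative definite everywhere: concave.

concave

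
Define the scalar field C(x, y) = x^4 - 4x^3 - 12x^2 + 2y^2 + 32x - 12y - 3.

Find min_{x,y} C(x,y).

-85

C(x,y) separates as P(x) + Q(y) − 3, so its minimum is min P + min Q − 3.
P'(x) = 4(x - 4)(x - 1)(x + 2) vanishes at x ∈ {-2, 1, 4}; Q'(y) = 4y - 12 vanishes at y ∈ {3}.
Local minima of P (where P''>0): P(-2)=-64, P(4)=-64. Local minima of Q: Q(3)=-18.
So the global minimum of C is P(-2) + Q(3) − 3 = -64 − 18 − 3 = -85, attained at (-2, 3).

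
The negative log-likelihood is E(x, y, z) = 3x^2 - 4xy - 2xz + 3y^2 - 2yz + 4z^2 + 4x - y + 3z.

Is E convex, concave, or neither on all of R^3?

convex

E is quadratic, so its Hessian is the constant matrix H = [[6, -4, -2], [-4, 6, -2], [-2, -2, 8]].
Leading principal minors: 6, 20, 80.
All positive ⇒ H ≻ 0 ⇒ convex.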